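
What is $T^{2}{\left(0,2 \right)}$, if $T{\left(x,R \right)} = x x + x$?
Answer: $0$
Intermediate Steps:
$T{\left(x,R \right)} = x + x^{2}$ ($T{\left(x,R \right)} = x^{2} + x = x + x^{2}$)
$T^{2}{\left(0,2 \right)} = \left(0 \left(1 + 0\right)\right)^{2} = \left(0 \cdot 1\right)^{2} = 0^{2} = 0$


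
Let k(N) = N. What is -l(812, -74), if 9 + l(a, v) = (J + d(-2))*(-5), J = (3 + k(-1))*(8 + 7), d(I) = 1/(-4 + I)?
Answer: 949/6 ≈ 158.17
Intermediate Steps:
J = 30 (J = (3 - 1)*(8 + 7) = 2*15 = 30)
l(a, v) = -949/6 (l(a, v) = -9 + (30 + 1/(-4 - 2))*(-5) = -9 + (30 + 1/(-6))*(-5) = -9 + (30 - ⅙)*(-5) = -9 + (179/6)*(-5) = -9 - 895/6 = -949/6)
-l(812, -74) = -1*(-949/6) = 949/6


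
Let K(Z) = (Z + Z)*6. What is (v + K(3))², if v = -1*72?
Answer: 1296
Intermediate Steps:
v = -72
K(Z) = 12*Z (K(Z) = (2*Z)*6 = 12*Z)
(v + K(3))² = (-72 + 12*3)² = (-72 + 36)² = (-36)² = 1296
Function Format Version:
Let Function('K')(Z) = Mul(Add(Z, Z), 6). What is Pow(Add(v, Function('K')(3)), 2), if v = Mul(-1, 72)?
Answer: 1296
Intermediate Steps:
v = -72
Function('K')(Z) = Mul(12, Z) (Function('K')(Z) = Mul(Mul(2, Z), 6) = Mul(12, Z))
Pow(Add(v, Function('K')(3)), 2) = Pow(Add(-72, Mul(12, 3)), 2) = Pow(Add(-72, 36), 2) = Pow(-36, 2) = 1296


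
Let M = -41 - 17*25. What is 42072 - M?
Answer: 42538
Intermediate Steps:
M = -466 (M = -41 - 425 = -466)
42072 - M = 42072 - 1*(-466) = 42072 + 466 = 42538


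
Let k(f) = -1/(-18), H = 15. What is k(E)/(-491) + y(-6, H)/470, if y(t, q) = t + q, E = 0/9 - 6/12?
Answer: 19768/1038465 ≈ 0.019036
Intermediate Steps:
E = -½ (E = 0*(⅑) - 6*1/12 = 0 - ½ = -½ ≈ -0.50000)
y(t, q) = q + t
k(f) = 1/18 (k(f) = -1*(-1/18) = 1/18)
k(E)/(-491) + y(-6, H)/470 = (1/18)/(-491) + (15 - 6)/470 = (1/18)*(-1/491) + 9*(1/470) = -1/8838 + 9/470 = 19768/1038465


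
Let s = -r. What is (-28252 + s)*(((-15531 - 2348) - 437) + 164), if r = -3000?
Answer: 458374304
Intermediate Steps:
s = 3000 (s = -1*(-3000) = 3000)
(-28252 + s)*(((-15531 - 2348) - 437) + 164) = (-28252 + 3000)*(((-15531 - 2348) - 437) + 164) = -25252*((-17879 - 437) + 164) = -25252*(-18316 + 164) = -25252*(-18152) = 458374304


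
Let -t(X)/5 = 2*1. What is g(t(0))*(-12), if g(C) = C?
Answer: 120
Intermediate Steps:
t(X) = -10
g(t(0))*(-12) = -10*(-12) = 120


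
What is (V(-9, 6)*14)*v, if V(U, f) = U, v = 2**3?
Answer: -1008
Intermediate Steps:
v = 8
(V(-9, 6)*14)*v = -9*14*8 = -126*8 = -1008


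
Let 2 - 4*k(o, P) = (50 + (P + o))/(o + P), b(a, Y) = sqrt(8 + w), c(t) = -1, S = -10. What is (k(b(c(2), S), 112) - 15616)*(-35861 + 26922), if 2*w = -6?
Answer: 7001285434423/50156 - 223475*sqrt(5)/25078 ≈ 1.3959e+8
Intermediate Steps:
w = -3 (w = (1/2)*(-6) = -3)
b(a, Y) = sqrt(5) (b(a, Y) = sqrt(8 - 3) = sqrt(5))
k(o, P) = 1/2 - (50 + P + o)/(4*(P + o)) (k(o, P) = 1/2 - (50 + (P + o))/(4*(o + P)) = 1/2 - (50 + P + o)/(4*(P + o)))
(k(b(c(2), S), 112) - 15616)*(-35861 + 26922) = ((-50 + 112 + sqrt(5))/(4*(112 + sqrt(5))) - 15616)*(-35861 + 26922) = ((62 + sqrt(5))/(4*(112 + sqrt(5))) - 15616)*(-8939) = (-15616 + (62 + sqrt(5))/(4*(112 + sqrt(5))))*(-8939) = 139591424 - 8939*(62 + sqrt(5))/(4*(112 + sqrt(5)))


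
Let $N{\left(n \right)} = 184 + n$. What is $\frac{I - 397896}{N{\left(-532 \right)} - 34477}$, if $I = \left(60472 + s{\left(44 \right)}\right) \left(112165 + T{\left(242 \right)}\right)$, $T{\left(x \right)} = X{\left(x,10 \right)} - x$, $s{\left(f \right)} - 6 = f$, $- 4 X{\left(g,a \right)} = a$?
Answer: $- \frac{1354650921}{6965} \approx -1.9449 \cdot 10^{5}$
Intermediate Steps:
$X{\left(g,a \right)} = - \frac{a}{4}$
$s{\left(f \right)} = 6 + f$
$T{\left(x \right)} = - \frac{5}{2} - x$ ($T{\left(x \right)} = \left(- \frac{1}{4}\right) 10 - x = - \frac{5}{2} - x$)
$I = 6773652501$ ($I = \left(60472 + \left(6 + 44\right)\right) \left(112165 - \frac{489}{2}\right) = \left(60472 + 50\right) \left(112165 - \frac{489}{2}\right) = 60522 \left(112165 - \frac{489}{2}\right) = 60522 \cdot \frac{223841}{2} = 6773652501$)
$\frac{I - 397896}{N{\left(-532 \right)} - 34477} = \frac{6773652501 - 397896}{\left(184 - 532\right) - 34477} = \frac{6773254605}{-348 - 34477} = \frac{6773254605}{-34825} = 6773254605 \left(- \frac{1}{34825}\right) = - \frac{1354650921}{6965}$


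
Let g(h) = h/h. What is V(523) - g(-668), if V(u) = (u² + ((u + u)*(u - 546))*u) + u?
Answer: -12308283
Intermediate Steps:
V(u) = u + u² + 2*u²*(-546 + u) (V(u) = (u² + ((2*u)*(-546 + u))*u) + u = (u² + (2*u*(-546 + u))*u) + u = (u² + 2*u²*(-546 + u)) + u = u + u² + 2*u²*(-546 + u))
g(h) = 1
V(523) - g(-668) = 523*(1 - 1091*523 + 2*523²) - 1*1 = 523*(1 - 570593 + 2*273529) - 1 = 523*(1 - 570593 + 547058) - 1 = 523*(-23534) - 1 = -12308282 - 1 = -12308283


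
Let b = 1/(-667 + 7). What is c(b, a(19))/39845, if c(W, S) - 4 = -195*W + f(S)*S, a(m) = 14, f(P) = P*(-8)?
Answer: -68803/1753180 ≈ -0.039245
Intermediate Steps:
f(P) = -8*P
b = -1/660 (b = 1/(-660) = -1/660 ≈ -0.0015152)
c(W, S) = 4 - 195*W - 8*S² (c(W, S) = 4 + (-195*W + (-8*S)*S) = 4 + (-195*W - 8*S²) = 4 - 195*W - 8*S²)
c(b, a(19))/39845 = (4 - 195*(-1/660) - 8*14²)/39845 = (4 + 13/44 - 8*196)*(1/39845) = (4 + 13/44 - 1568)*(1/39845) = -68803/44*1/39845 = -68803/1753180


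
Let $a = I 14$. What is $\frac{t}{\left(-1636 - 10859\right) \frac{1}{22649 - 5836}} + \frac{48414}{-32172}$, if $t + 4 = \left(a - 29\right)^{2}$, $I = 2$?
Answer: $\frac{475159}{187670} \approx 2.5319$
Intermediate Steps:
$a = 28$ ($a = 2 \cdot 14 = 28$)
$t = -3$ ($t = -4 + \left(28 - 29\right)^{2} = -4 + \left(-1\right)^{2} = -4 + 1 = -3$)
$\frac{t}{\left(-1636 - 10859\right) \frac{1}{22649 - 5836}} + \frac{48414}{-32172} = - \frac{3}{\left(-1636 - 10859\right) \frac{1}{22649 - 5836}} + \frac{48414}{-32172} = - \frac{3}{\left(-12495\right) \frac{1}{16813}} + 48414 \left(- \frac{1}{32172}\right) = - \frac{3}{\left(-12495\right) \frac{1}{16813}} - \frac{8069}{5362} = - \frac{3}{- \frac{735}{989}} - \frac{8069}{5362} = \left(-3\right) \left(- \frac{989}{735}\right) - \frac{8069}{5362} = \frac{989}{245} - \frac{8069}{5362} = \frac{475159}{187670}$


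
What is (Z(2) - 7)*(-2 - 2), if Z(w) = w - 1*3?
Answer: 32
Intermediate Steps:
Z(w) = -3 + w (Z(w) = w - 3 = -3 + w)
(Z(2) - 7)*(-2 - 2) = ((-3 + 2) - 7)*(-2 - 2) = (-1 - 7)*(-4) = -8*(-4) = 32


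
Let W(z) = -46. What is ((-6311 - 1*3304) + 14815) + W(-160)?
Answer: 5154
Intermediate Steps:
((-6311 - 1*3304) + 14815) + W(-160) = ((-6311 - 1*3304) + 14815) - 46 = ((-6311 - 3304) + 14815) - 46 = (-9615 + 14815) - 46 = 5200 - 46 = 5154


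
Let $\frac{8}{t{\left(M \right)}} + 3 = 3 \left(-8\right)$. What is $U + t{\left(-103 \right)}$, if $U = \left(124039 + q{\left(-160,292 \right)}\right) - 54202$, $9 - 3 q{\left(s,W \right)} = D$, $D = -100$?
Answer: $\frac{1886572}{27} \approx 69873.0$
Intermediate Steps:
$q{\left(s,W \right)} = \frac{109}{3}$ ($q{\left(s,W \right)} = 3 - - \frac{100}{3} = 3 + \frac{100}{3} = \frac{109}{3}$)
$U = \frac{209620}{3}$ ($U = \left(124039 + \frac{109}{3}\right) - 54202 = \frac{372226}{3} - 54202 = \frac{209620}{3} \approx 69873.0$)
$t{\left(M \right)} = - \frac{8}{27}$ ($t{\left(M \right)} = \frac{8}{-3 + 3 \left(-8\right)} = \frac{8}{-3 - 24} = \frac{8}{-27} = 8 \left(- \frac{1}{27}\right) = - \frac{8}{27}$)
$U + t{\left(-103 \right)} = \frac{209620}{3} - \frac{8}{27} = \frac{1886572}{27}$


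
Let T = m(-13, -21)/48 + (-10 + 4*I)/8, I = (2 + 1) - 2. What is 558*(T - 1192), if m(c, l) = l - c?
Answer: -1331295/2 ≈ -6.6565e+5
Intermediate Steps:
I = 1 (I = 3 - 2 = 1)
T = -11/12 (T = (-21 - 1*(-13))/48 + (-10 + 4*1)/8 = (-21 + 13)*(1/48) + (-10 + 4)*(⅛) = -8*1/48 - 6*⅛ = -⅙ - ¾ = -11/12 ≈ -0.91667)
558*(T - 1192) = 558*(-11/12 - 1192) = 558*(-14315/12) = -1331295/2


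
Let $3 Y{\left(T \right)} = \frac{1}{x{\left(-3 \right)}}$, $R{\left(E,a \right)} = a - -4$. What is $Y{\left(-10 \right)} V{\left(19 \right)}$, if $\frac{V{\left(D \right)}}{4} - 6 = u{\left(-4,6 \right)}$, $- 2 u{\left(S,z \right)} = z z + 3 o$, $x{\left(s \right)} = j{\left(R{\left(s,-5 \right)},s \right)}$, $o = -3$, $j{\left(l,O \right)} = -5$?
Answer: $2$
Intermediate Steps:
$R{\left(E,a \right)} = 4 + a$ ($R{\left(E,a \right)} = a + 4 = 4 + a$)
$x{\left(s \right)} = -5$
$Y{\left(T \right)} = - \frac{1}{15}$ ($Y{\left(T \right)} = \frac{1}{3 \left(-5\right)} = \frac{1}{3} \left(- \frac{1}{5}\right) = - \frac{1}{15}$)
$u{\left(S,z \right)} = \frac{9}{2} - \frac{z^{2}}{2}$ ($u{\left(S,z \right)} = - \frac{z z + 3 \left(-3\right)}{2} = - \frac{z^{2} - 9}{2} = - \frac{-9 + z^{2}}{2} = \frac{9}{2} - \frac{z^{2}}{2}$)
$V{\left(D \right)} = -30$ ($V{\left(D \right)} = 24 + 4 \left(\frac{9}{2} - \frac{6^{2}}{2}\right) = 24 + 4 \left(\frac{9}{2} - 18\right) = 24 + 4 \left(- \frac{27}{2}\right) = 24 - 54 = -30$)
$Y{\left(-10 \right)} V{\left(19 \right)} = \left(- \frac{1}{15}\right) \left(-30\right) = 2$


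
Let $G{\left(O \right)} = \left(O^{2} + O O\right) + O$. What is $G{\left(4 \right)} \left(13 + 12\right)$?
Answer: $900$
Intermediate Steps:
$G{\left(O \right)} = O + 2 O^{2}$ ($G{\left(O \right)} = \left(O^{2} + O^{2}\right) + O = 2 O^{2} + O = O + 2 O^{2}$)
$G{\left(4 \right)} \left(13 + 12\right) = 4 \left(1 + 2 \cdot 4\right) \left(13 + 12\right) = 4 \left(1 + 8\right) 25 = 4 \cdot 9 \cdot 25 = 36 \cdot 25 = 900$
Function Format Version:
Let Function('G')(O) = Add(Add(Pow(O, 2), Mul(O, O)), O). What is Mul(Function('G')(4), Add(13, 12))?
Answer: 900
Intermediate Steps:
Function('G')(O) = Add(O, Mul(2, Pow(O, 2))) (Function('G')(O) = Add(Add(Pow(O, 2), Pow(O, 2)), O) = Add(Mul(2, Pow(O, 2)), O) = Add(O, Mul(2, Pow(O, 2))))
Mul(Function('G')(4), Add(13, 12)) = Mul(Mul(4, Add(1, Mul(2, 4))), Add(13, 12)) = Mul(Mul(4, Add(1, 8)), 25) = Mul(Mul(4, 9), 25) = Mul(36, 25) = 900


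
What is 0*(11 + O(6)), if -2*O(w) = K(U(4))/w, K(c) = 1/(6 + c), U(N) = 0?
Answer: 0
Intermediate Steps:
O(w) = -1/(12*w) (O(w) = -1/(2*(6 + 0)*w) = -1/(2*6*w) = -1/(12*w))
0*(11 + O(6)) = 0*(11 - 1/12/6) = 0*(11 - 1/12*⅙) = 0*(11 - 1/72) = 0*(791/72) = 0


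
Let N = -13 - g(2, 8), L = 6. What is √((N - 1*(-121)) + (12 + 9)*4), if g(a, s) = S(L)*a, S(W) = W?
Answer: 6*√5 ≈ 13.416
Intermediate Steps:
g(a, s) = 6*a
N = -25 (N = -13 - 6*2 = -13 - 1*12 = -13 - 12 = -25)
√((N - 1*(-121)) + (12 + 9)*4) = √((-25 - 1*(-121)) + (12 + 9)*4) = √((-25 + 121) + 21*4) = √(96 + 84) = √180 = 6*√5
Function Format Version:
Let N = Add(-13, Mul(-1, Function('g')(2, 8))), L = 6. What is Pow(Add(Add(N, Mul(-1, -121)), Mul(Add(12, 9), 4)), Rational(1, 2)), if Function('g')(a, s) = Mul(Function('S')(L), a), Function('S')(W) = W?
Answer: Mul(6, Pow(5, Rational(1, 2))) ≈ 13.416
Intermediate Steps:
Function('g')(a, s) = Mul(6, a)
N = -25 (N = Add(-13, Mul(-1, Mul(6, 2))) = Add(-13, Mul(-1, 12)) = Add(-13, -12) = -25)
Pow(Add(Add(N, Mul(-1, -121)), Mul(Add(12, 9), 4)), Rational(1, 2)) = Pow(Add(Add(-25, Mul(-1, -121)), Mul(Add(12, 9), 4)), Rational(1, 2)) = Pow(Add(Add(-25, 121), Mul(21, 4)), Rational(1, 2)) = Pow(Add(96, 84), Rational(1, 2)) = Pow(180, Rational(1, 2)) = Mul(6, Pow(5, Rational(1, 2)))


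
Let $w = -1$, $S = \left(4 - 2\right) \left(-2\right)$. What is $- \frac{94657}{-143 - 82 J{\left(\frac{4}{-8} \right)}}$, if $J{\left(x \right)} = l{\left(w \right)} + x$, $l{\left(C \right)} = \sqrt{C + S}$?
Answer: $\frac{4827507}{22012} - \frac{3880937 i \sqrt{5}}{22012} \approx 219.31 - 394.24 i$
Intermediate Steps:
$S = -4$ ($S = 2 \left(-2\right) = -4$)
$l{\left(C \right)} = \sqrt{-4 + C}$ ($l{\left(C \right)} = \sqrt{C - 4} = \sqrt{-4 + C}$)
$J{\left(x \right)} = x + i \sqrt{5}$ ($J{\left(x \right)} = \sqrt{-4 - 1} + x = \sqrt{-5} + x = i \sqrt{5} + x = x + i \sqrt{5}$)
$- \frac{94657}{-143 - 82 J{\left(\frac{4}{-8} \right)}} = - \frac{94657}{-143 - 82 \left(\frac{4}{-8} + i \sqrt{5}\right)} = - \frac{94657}{-143 - 82 \left(4 \left(- \frac{1}{8}\right) + i \sqrt{5}\right)} = - \frac{94657}{-143 - 82 \left(- \frac{1}{2} + i \sqrt{5}\right)} = - \frac{94657}{-143 + \left(41 - 82 i \sqrt{5}\right)} = - \frac{94657}{-102 - 82 i \sqrt{5}}$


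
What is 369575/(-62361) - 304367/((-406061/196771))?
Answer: 3734687571563402/25322370021 ≈ 1.4749e+5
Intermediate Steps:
369575/(-62361) - 304367/((-406061/196771)) = 369575*(-1/62361) - 304367/((-406061*1/196771)) = -369575/62361 - 304367/(-406061/196771) = -369575/62361 - 304367*(-196771/406061) = -369575/62361 + 59890598957/406061 = 3734687571563402/25322370021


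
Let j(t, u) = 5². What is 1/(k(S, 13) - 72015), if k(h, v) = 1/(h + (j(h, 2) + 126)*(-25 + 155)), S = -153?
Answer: -19477/1402636154 ≈ -1.3886e-5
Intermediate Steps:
j(t, u) = 25
k(h, v) = 1/(19630 + h) (k(h, v) = 1/(h + (25 + 126)*(-25 + 155)) = 1/(h + 151*130) = 1/(h + 19630) = 1/(19630 + h))
1/(k(S, 13) - 72015) = 1/(1/(19630 - 153) - 72015) = 1/(1/19477 - 72015) = 1/(-1402636154/19477) = -19477/1402636154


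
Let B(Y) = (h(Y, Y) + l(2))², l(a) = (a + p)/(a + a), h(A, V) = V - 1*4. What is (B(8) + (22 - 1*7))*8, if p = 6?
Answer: 408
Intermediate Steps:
h(A, V) = -4 + V (h(A, V) = V - 4 = -4 + V)
l(a) = (6 + a)/(2*a) (l(a) = (a + 6)/(a + a) = (6 + a)/((2*a)) = (6 + a)*(1/(2*a)) = (6 + a)/(2*a))
B(Y) = (-2 + Y)² (B(Y) = ((-4 + Y) + (½)*(6 + 2)/2)² = ((-4 + Y) + (½)*(½)*8)² = ((-4 + Y) + 2)² = (-2 + Y)²)
(B(8) + (22 - 1*7))*8 = ((-2 + 8)² + (22 - 1*7))*8 = (6² + (22 - 7))*8 = (36 + 15)*8 = 51*8 = 408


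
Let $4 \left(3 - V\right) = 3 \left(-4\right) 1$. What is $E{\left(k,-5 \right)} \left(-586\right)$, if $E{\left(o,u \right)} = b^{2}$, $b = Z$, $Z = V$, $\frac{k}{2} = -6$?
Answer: $-21096$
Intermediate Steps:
$k = -12$ ($k = 2 \left(-6\right) = -12$)
$V = 6$ ($V = 3 - \frac{3 \left(-4\right) 1}{4} = 3 - \frac{\left(-12\right) 1}{4} = 3 - -3 = 3 + 3 = 6$)
$Z = 6$
$b = 6$
$E{\left(o,u \right)} = 36$ ($E{\left(o,u \right)} = 6^{2} = 36$)
$E{\left(k,-5 \right)} \left(-586\right) = 36 \left(-586\right) = -21096$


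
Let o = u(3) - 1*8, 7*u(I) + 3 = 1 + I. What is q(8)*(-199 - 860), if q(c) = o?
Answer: 58245/7 ≈ 8320.7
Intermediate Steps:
u(I) = -2/7 + I/7 (u(I) = -3/7 + (1 + I)/7 = -3/7 + (⅐ + I/7) = -2/7 + I/7)
o = -55/7 (o = (-2/7 + (⅐)*3) - 1*8 = (-2/7 + 3/7) - 8 = ⅐ - 8 = -55/7 ≈ -7.8571)
q(c) = -55/7
q(8)*(-199 - 860) = -55*(-199 - 860)/7 = -55/7*(-1059) = 58245/7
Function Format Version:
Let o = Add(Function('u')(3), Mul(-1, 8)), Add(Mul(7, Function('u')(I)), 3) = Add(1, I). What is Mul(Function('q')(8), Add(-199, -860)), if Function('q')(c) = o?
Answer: Rational(58245, 7) ≈ 8320.7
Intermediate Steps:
Function('u')(I) = Add(Rational(-2, 7), Mul(Rational(1, 7), I)) (Function('u')(I) = Add(Rational(-3, 7), Mul(Rational(1, 7), Add(1, I))) = Add(Rational(-3, 7), Add(Rational(1, 7), Mul(Rational(1, 7), I))) = Add(Rational(-2, 7), Mul(Rational(1, 7), I)))
o = Rational(-55, 7) (o = Add(Add(Rational(-2, 7), Mul(Rational(1, 7), 3)), Mul(-1, 8)) = Add(Add(Rational(-2, 7), Rational(3, 7)), -8) = Add(Rational(1, 7), -8) = Rational(-55, 7) ≈ -7.8571)
Function('q')(c) = Rational(-55, 7)
Mul(Function('q')(8), Add(-199, -860)) = Mul(Rational(-55, 7), Add(-199, -860)) = Mul(Rational(-55, 7), -1059) = Rational(58245, 7)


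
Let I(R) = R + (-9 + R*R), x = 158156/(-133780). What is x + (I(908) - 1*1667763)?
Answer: -28174107539/33445 ≈ -8.4240e+5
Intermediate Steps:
x = -39539/33445 (x = 158156*(-1/133780) = -39539/33445 ≈ -1.1822)
I(R) = -9 + R + R² (I(R) = R + (-9 + R²) = -9 + R + R²)
x + (I(908) - 1*1667763) = -39539/33445 + ((-9 + 908 + 908²) - 1*1667763) = -39539/33445 + ((-9 + 908 + 824464) - 1667763) = -39539/33445 + (825363 - 1667763) = -39539/33445 - 842400 = -28174107539/33445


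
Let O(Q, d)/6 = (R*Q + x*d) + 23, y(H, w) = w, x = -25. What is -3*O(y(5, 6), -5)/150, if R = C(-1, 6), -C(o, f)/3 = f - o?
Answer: -66/25 ≈ -2.6400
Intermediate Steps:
C(o, f) = -3*f + 3*o (C(o, f) = -3*(f - o) = -3*f + 3*o)
R = -21 (R = -3*6 + 3*(-1) = -18 - 3 = -21)
O(Q, d) = 138 - 150*d - 126*Q (O(Q, d) = 6*((-21*Q - 25*d) + 23) = 6*((-25*d - 21*Q) + 23) = 6*(23 - 25*d - 21*Q) = 138 - 150*d - 126*Q)
-3*O(y(5, 6), -5)/150 = -3*(138 - 150*(-5) - 126*6)/150 = -3*(138 + 750 - 756)/150 = -396/150 = -3*22/25 = -66/25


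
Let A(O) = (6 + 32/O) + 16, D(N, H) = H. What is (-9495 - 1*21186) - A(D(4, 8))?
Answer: -30707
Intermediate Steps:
A(O) = 22 + 32/O
(-9495 - 1*21186) - A(D(4, 8)) = (-9495 - 1*21186) - (22 + 32/8) = (-9495 - 21186) - (22 + 32*(1/8)) = -30681 - (22 + 4) = -30681 - 1*26 = -30681 - 26 = -30707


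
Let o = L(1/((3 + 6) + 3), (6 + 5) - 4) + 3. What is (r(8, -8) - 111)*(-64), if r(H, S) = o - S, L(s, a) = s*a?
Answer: 19088/3 ≈ 6362.7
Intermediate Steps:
L(s, a) = a*s
o = 43/12 (o = ((6 + 5) - 4)/((3 + 6) + 3) + 3 = (11 - 4)/(9 + 3) + 3 = 7/12 + 3 = 43/12 ≈ 3.5833)
r(H, S) = 43/12 - S
(r(8, -8) - 111)*(-64) = ((43/12 - 1*(-8)) - 111)*(-64) = ((43/12 + 8) - 111)*(-64) = (139/12 - 111)*(-64) = -1193/12*(-64) = 19088/3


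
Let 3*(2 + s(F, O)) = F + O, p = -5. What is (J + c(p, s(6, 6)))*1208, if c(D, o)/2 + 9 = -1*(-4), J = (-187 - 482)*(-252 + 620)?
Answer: -297412016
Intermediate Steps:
J = -246192 (J = -669*368 = -246192)
s(F, O) = -2 + F/3 + O/3 (s(F, O) = -2 + (F + O)/3 = -2 + (F/3 + O/3) = -2 + F/3 + O/3)
c(D, o) = -10 (c(D, o) = -18 + 2*(-1*(-4)) = -18 + 2*4 = -18 + 8 = -10)
(J + c(p, s(6, 6)))*1208 = (-246192 - 10)*1208 = -246202*1208 = -297412016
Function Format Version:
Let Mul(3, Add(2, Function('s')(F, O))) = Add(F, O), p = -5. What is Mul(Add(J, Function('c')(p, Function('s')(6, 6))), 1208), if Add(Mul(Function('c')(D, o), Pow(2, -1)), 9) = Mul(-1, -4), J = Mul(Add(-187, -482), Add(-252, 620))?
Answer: -297412016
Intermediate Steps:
J = -246192 (J = Mul(-669, 368) = -246192)
Function('s')(F, O) = Add(-2, Mul(Rational(1, 3), F), Mul(Rational(1, 3), O)) (Function('s')(F, O) = Add(-2, Mul(Rational(1, 3), Add(F, O))) = Add(-2, Add(Mul(Rational(1, 3), F), Mul(Rational(1, 3), O))) = Add(-2, Mul(Rational(1, 3), F), Mul(Rational(1, 3), O)))
Function('c')(D, o) = -10 (Function('c')(D, o) = Add(-18, Mul(2, Mul(-1, -4))) = Add(-18, Mul(2, 4)) = Add(-18, 8) = -10)
Mul(Add(J, Function('c')(p, Function('s')(6, 6))), 1208) = Mul(Add(-246192, -10), 1208) = Mul(-246202, 1208) = -297412016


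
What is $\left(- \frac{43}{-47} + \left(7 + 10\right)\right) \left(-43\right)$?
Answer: $- \frac{36206}{47} \approx -770.34$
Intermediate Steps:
$\left(- \frac{43}{-47} + \left(7 + 10\right)\right) \left(-43\right) = \left(\left(-43\right) \left(- \frac{1}{47}\right) + 17\right) \left(-43\right) = \left(\frac{43}{47} + 17\right) \left(-43\right) = \frac{842}{47} \left(-43\right) = - \frac{36206}{47}$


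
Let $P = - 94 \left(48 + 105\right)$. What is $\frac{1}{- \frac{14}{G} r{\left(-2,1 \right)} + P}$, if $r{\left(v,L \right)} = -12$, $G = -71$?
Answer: $- \frac{71}{1021290} \approx -6.952 \cdot 10^{-5}$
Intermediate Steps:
$P = -14382$ ($P = \left(-94\right) 153 = -14382$)
$\frac{1}{- \frac{14}{G} r{\left(-2,1 \right)} + P} = \frac{1}{- \frac{14}{-71} \left(-12\right) - 14382} = \frac{1}{\left(-14\right) \left(- \frac{1}{71}\right) \left(-12\right) - 14382} = \frac{1}{\frac{14}{71} \left(-12\right) - 14382} = \frac{1}{- \frac{168}{71} - 14382} = \frac{1}{- \frac{1021290}{71}} = - \frac{71}{1021290}$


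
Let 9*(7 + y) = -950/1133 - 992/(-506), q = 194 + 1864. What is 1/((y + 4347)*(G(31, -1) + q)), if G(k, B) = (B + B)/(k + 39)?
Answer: 248745/2221753664714 ≈ 1.1196e-7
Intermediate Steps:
q = 2058
y = -48863/7107 (y = -7 + (-950/1133 - 992/(-506))/9 = -7 + (-950*1/1133 - 992*(-1/506))/9 = -7 + (-950/1133 + 496/253)/9 = -7 + (⅑)*(2658/2369) = -7 + 886/7107 = -48863/7107 ≈ -6.8753)
G(k, B) = 2*B/(39 + k) (G(k, B) = (2*B)/(39 + k) = 2*B/(39 + k))
1/((y + 4347)*(G(31, -1) + q)) = 1/((-48863/7107 + 4347)*(2*(-1)/(39 + 31) + 2058)) = 1/(30845266*(2*(-1)/70 + 2058)/7107) = 1/(30845266*(2*(-1)*(1/70) + 2058)/7107) = 1/(30845266*(-1/35 + 2058)/7107) = 1/((30845266/7107)*(72029/35)) = 1/(2221753664714/248745) = 248745/2221753664714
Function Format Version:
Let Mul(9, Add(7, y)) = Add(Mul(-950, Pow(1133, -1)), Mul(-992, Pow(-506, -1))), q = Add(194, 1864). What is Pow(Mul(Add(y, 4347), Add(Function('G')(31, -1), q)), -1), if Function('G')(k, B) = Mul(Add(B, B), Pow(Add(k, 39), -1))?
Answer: Rational(248745, 2221753664714) ≈ 1.1196e-7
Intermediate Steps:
q = 2058
y = Rational(-48863, 7107) (y = Add(-7, Mul(Rational(1, 9), Add(Mul(-950, Pow(1133, -1)), Mul(-992, Pow(-506, -1))))) = Add(-7, Mul(Rational(1, 9), Add(Mul(-950, Rational(1, 1133)), Mul(-992, Rational(-1, 506))))) = Add(-7, Mul(Rational(1, 9), Add(Rational(-950, 1133), Rational(496, 253)))) = Add(-7, Mul(Rational(1, 9), Rational(2658, 2369))) = Add(-7, Rational(886, 7107)) = Rational(-48863, 7107) ≈ -6.8753)
Function('G')(k, B) = Mul(2, B, Pow(Add(39, k), -1)) (Function('G')(k, B) = Mul(Mul(2, B), Pow(Add(39, k), -1)) = Mul(2, B, Pow(Add(39, k), -1)))
Pow(Mul(Add(y, 4347), Add(Function('G')(31, -1), q)), -1) = Pow(Mul(Add(Rational(-48863, 7107), 4347), Add(Mul(2, -1, Pow(Add(39, 31), -1)), 2058)), -1) = Pow(Mul(Rational(30845266, 7107), Add(Mul(2, -1, Pow(70, -1)), 2058)), -1) = Pow(Mul(Rational(30845266, 7107), Add(Mul(2, -1, Rational(1, 70)), 2058)), -1) = Pow(Mul(Rational(30845266, 7107), Add(Rational(-1, 35), 2058)), -1) = Pow(Mul(Rational(30845266, 7107), Rational(72029, 35)), -1) = Pow(Rational(2221753664714, 248745), -1) = Rational(248745, 2221753664714)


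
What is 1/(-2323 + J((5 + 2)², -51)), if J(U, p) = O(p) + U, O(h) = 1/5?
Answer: -5/11369 ≈ -0.00043979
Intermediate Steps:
O(h) = ⅕
J(U, p) = ⅕ + U
1/(-2323 + J((5 + 2)², -51)) = 1/(-2323 + (⅕ + (5 + 2)²)) = 1/(-2323 + (⅕ + 7²)) = 1/(-2323 + (⅕ + 49)) = 1/(-2323 + 246/5) = 1/(-11369/5) = -5/11369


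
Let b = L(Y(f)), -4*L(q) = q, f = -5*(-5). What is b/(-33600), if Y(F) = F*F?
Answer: 25/5376 ≈ 0.0046503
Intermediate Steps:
f = 25
Y(F) = F**2
L(q) = -q/4
b = -625/4 (b = -1/4*25**2 = -1/4*625 = -625/4 ≈ -156.25)
b/(-33600) = -625/4/(-33600) = -625/4*(-1/33600) = 25/5376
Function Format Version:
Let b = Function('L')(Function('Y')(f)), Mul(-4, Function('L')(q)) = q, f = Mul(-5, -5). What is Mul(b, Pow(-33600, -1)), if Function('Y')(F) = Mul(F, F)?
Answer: Rational(25, 5376) ≈ 0.0046503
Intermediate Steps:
f = 25
Function('Y')(F) = Pow(F, 2)
Function('L')(q) = Mul(Rational(-1, 4), q)
b = Rational(-625, 4) (b = Mul(Rational(-1, 4), Pow(25, 2)) = Mul(Rational(-1, 4), 625) = Rational(-625, 4) ≈ -156.25)
Mul(b, Pow(-33600, -1)) = Mul(Rational(-625, 4), Pow(-33600, -1)) = Mul(Rational(-625, 4), Rational(-1, 33600)) = Rational(25, 5376)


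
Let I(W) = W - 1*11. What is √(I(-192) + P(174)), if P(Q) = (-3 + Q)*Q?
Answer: √29551 ≈ 171.90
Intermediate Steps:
P(Q) = Q*(-3 + Q)
I(W) = -11 + W (I(W) = W - 11 = -11 + W)
√(I(-192) + P(174)) = √((-11 - 192) + 174*(-3 + 174)) = √(-203 + 174*171) = √(-203 + 29754) = √29551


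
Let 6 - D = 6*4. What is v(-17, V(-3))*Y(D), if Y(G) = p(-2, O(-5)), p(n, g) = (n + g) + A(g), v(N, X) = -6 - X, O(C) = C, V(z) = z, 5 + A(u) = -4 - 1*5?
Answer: 63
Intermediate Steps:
A(u) = -14 (A(u) = -5 + (-4 - 1*5) = -5 + (-4 - 5) = -5 - 9 = -14)
D = -18 (D = 6 - 6*4 = 6 - 1*24 = 6 - 24 = -18)
p(n, g) = -14 + g + n (p(n, g) = (n + g) - 14 = (g + n) - 14 = -14 + g + n)
Y(G) = -21 (Y(G) = -14 - 5 - 2 = -21)
v(-17, V(-3))*Y(D) = (-6 - 1*(-3))*(-21) = (-6 + 3)*(-21) = -3*(-21) = 63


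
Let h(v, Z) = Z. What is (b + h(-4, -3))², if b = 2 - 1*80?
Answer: 6561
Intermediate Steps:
b = -78 (b = 2 - 80 = -78)
(b + h(-4, -3))² = (-78 - 3)² = (-81)² = 6561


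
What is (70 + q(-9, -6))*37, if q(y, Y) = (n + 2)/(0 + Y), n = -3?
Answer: 15577/6 ≈ 2596.2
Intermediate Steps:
q(y, Y) = -1/Y (q(y, Y) = (-3 + 2)/(0 + Y) = -1/Y)
(70 + q(-9, -6))*37 = (70 - 1/(-6))*37 = (70 - 1*(-1/6))*37 = (70 + 1/6)*37 = (421/6)*37 = 15577/6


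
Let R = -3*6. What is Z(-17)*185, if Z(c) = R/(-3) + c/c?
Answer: 1295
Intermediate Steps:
R = -18
Z(c) = 7 (Z(c) = -18/(-3) + c/c = -18*(-1/3) + 1 = 6 + 1 = 7)
Z(-17)*185 = 7*185 = 1295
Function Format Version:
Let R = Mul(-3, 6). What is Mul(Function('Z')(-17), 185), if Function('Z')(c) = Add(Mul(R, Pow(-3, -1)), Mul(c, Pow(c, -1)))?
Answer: 1295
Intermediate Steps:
R = -18
Function('Z')(c) = 7 (Function('Z')(c) = Add(Mul(-18, Pow(-3, -1)), Mul(c, Pow(c, -1))) = Add(Mul(-18, Rational(-1, 3)), 1) = Add(6, 1) = 7)
Mul(Function('Z')(-17), 185) = Mul(7, 185) = 1295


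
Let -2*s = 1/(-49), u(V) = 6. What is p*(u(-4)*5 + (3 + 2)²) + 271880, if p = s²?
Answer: 2611135575/9604 ≈ 2.7188e+5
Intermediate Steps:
s = 1/98 (s = -½/(-49) = -½*(-1/49) = 1/98 ≈ 0.010204)
p = 1/9604 (p = (1/98)² = 1/9604 ≈ 0.00010412)
p*(u(-4)*5 + (3 + 2)²) + 271880 = (6*5 + (3 + 2)²)/9604 + 271880 = (30 + 5²)/9604 + 271880 = (30 + 25)/9604 + 271880 = (1/9604)*55 + 271880 = 55/9604 + 271880 = 2611135575/9604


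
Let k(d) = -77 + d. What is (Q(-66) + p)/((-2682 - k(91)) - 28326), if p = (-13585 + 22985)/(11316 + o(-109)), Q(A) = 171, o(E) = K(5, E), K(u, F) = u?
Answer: -1945291/351200062 ≈ -0.0055390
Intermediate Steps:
o(E) = 5
p = 9400/11321 (p = (-13585 + 22985)/(11316 + 5) = 9400/11321 ≈ 0.83032)
(Q(-66) + p)/((-2682 - k(91)) - 28326) = (171 + 9400/11321)/((-2682 - (-77 + 91)) - 28326) = 1945291/(11321*((-2682 - 1*14) - 28326)) = 1945291/(11321*((-2682 - 14) - 28326)) = 1945291/(11321*(-2696 - 28326)) = (1945291/11321)/(-31022) = (1945291/11321)*(-1/31022) = -1945291/351200062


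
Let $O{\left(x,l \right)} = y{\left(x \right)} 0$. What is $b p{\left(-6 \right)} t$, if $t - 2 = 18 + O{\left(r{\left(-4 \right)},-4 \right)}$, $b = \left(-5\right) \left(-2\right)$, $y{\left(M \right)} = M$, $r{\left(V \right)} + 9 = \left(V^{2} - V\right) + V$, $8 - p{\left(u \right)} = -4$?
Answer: $2400$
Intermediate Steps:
$p{\left(u \right)} = 12$ ($p{\left(u \right)} = 8 - -4 = 8 + 4 = 12$)
$r{\left(V \right)} = -9 + V^{2}$ ($r{\left(V \right)} = -9 + \left(\left(V^{2} - V\right) + V\right) = -9 + V^{2}$)
$O{\left(x,l \right)} = 0$ ($O{\left(x,l \right)} = x 0 = 0$)
$b = 10$
$t = 20$ ($t = 2 + \left(18 + 0\right) = 2 + 18 = 20$)
$b p{\left(-6 \right)} t = 10 \cdot 12 \cdot 20 = 120 \cdot 20 = 2400$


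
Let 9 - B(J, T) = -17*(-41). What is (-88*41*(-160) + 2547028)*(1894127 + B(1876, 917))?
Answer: 5915686615212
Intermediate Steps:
B(J, T) = -688 (B(J, T) = 9 - (-17)*(-41) = 9 - 1*697 = 9 - 697 = -688)
(-88*41*(-160) + 2547028)*(1894127 + B(1876, 917)) = (-88*41*(-160) + 2547028)*(1894127 - 688) = (-3608*(-160) + 2547028)*1893439 = (577280 + 2547028)*1893439 = 3124308*1893439 = 5915686615212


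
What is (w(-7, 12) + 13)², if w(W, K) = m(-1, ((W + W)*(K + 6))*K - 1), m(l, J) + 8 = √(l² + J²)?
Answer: (5 + √9150626)² ≈ 9.1809e+6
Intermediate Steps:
m(l, J) = -8 + √(J² + l²) (m(l, J) = -8 + √(l² + J²) = -8 + √(J² + l²))
w(W, K) = -8 + √(1 + (-1 + 2*K*W*(6 + K))²) (w(W, K) = -8 + √((((W + W)*(K + 6))*K - 1)² + (-1)²) = -8 + √((((2*W)*(6 + K))*K - 1)² + 1) = -8 + √(((2*W*(6 + K))*K - 1)² + 1) = -8 + √((2*K*W*(6 + K) - 1)² + 1) = -8 + √((-1 + 2*K*W*(6 + K))² + 1) = -8 + √(1 + (-1 + 2*K*W*(6 + K))²))
(w(-7, 12) + 13)² = ((-8 + √(1 + (-1 + 2*(-7)*12² + 12*12*(-7))²)) + 13)² = ((-8 + √(1 + (-1 + 2*(-7)*144 - 1008)²)) + 13)² = ((-8 + √(1 + (-1 - 2016 - 1008)²)) + 13)² = ((-8 + √(1 + (-3025)²)) + 13)² = ((-8 + √(1 + 9150625)) + 13)² = ((-8 + √9150626) + 13)² = (5 + √9150626)²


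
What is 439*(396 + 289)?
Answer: 300715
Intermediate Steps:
439*(396 + 289) = 439*685 = 300715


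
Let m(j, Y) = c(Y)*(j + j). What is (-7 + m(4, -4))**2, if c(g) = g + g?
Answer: 5041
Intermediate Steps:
c(g) = 2*g
m(j, Y) = 4*Y*j (m(j, Y) = (2*Y)*(j + j) = (2*Y)*(2*j) = 4*Y*j)
(-7 + m(4, -4))**2 = (-7 + 4*(-4)*4)**2 = (-7 - 64)**2 = (-71)**2 = 5041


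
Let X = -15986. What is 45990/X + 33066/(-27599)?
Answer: -81721413/20054437 ≈ -4.0750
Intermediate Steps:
45990/X + 33066/(-27599) = 45990/(-15986) + 33066/(-27599) = 45990*(-1/15986) + 33066*(-1/27599) = -22995/7993 - 3006/2509 = -81721413/20054437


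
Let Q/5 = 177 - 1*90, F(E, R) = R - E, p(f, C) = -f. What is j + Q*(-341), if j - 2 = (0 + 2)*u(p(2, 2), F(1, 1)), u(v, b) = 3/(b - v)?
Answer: -148330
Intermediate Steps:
Q = 435 (Q = 5*(177 - 1*90) = 5*(177 - 90) = 5*87 = 435)
j = 5 (j = 2 + (0 + 2)*(3/((1 - 1*1) - (-1)*2)) = 2 + 2*(3/((1 - 1) - 1*(-2))) = 2 + 2*(3/(0 + 2)) = 2 + 2*(3/2) = 2 + 3 = 5)
j + Q*(-341) = 5 + 435*(-341) = 5 - 148335 = -148330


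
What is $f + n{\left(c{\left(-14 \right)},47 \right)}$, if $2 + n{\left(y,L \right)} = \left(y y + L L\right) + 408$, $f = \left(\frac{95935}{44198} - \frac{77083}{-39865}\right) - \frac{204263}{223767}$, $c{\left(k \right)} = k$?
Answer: $\frac{984509998395829}{349837619670} \approx 2814.2$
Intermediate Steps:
$f = \frac{1116449503459}{349837619670}$ ($f = \left(95935 \cdot \frac{1}{44198} - - \frac{77083}{39865}\right) - \frac{8881}{9729} = \left(\frac{13705}{6314} + \frac{77083}{39865}\right) - \frac{8881}{9729} = \frac{147578841}{35958230} - \frac{8881}{9729} = \frac{1116449503459}{349837619670} \approx 3.1913$)
$n{\left(y,L \right)} = 406 + L^{2} + y^{2}$ ($n{\left(y,L \right)} = -2 + \left(\left(y y + L L\right) + 408\right) = -2 + \left(\left(y^{2} + L^{2}\right) + 408\right) = -2 + \left(\left(L^{2} + y^{2}\right) + 408\right) = -2 + \left(408 + L^{2} + y^{2}\right) = 406 + L^{2} + y^{2}$)
$f + n{\left(c{\left(-14 \right)},47 \right)} = \frac{1116449503459}{349837619670} + \left(406 + 47^{2} + \left(-14\right)^{2}\right) = \frac{1116449503459}{349837619670} + \left(406 + 2209 + 196\right) = \frac{1116449503459}{349837619670} + 2811 = \frac{984509998395829}{349837619670}$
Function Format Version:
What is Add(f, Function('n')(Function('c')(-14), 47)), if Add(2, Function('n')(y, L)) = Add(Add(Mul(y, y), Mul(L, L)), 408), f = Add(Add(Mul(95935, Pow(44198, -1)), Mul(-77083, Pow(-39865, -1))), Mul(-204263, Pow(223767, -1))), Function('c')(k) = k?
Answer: Rational(984509998395829, 349837619670) ≈ 2814.2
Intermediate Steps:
f = Rational(1116449503459, 349837619670) (f = Add(Add(Mul(95935, Rational(1, 44198)), Mul(-77083, Rational(-1, 39865))), Mul(-204263, Rational(1, 223767))) = Add(Add(Rational(13705, 6314), Rational(77083, 39865)), Rational(-8881, 9729)) = Add(Rational(147578841, 35958230), Rational(-8881, 9729)) = Rational(1116449503459, 349837619670) ≈ 3.1913)
Function('n')(y, L) = Add(406, Pow(L, 2), Pow(y, 2)) (Function('n')(y, L) = Add(-2, Add(Add(Mul(y, y), Mul(L, L)), 408)) = Add(-2, Add(Add(Pow(y, 2), Pow(L, 2)), 408)) = Add(-2, Add(Add(Pow(L, 2), Pow(y, 2)), 408)) = Add(-2, Add(408, Pow(L, 2), Pow(y, 2))) = Add(406, Pow(L, 2), Pow(y, 2)))
Add(f, Function('n')(Function('c')(-14), 47)) = Add(Rational(1116449503459, 349837619670), Add(406, Pow(47, 2), Pow(-14, 2))) = Add(Rational(1116449503459, 349837619670), Add(406, 2209, 196)) = Add(Rational(1116449503459, 349837619670), 2811) = Rational(984509998395829, 349837619670)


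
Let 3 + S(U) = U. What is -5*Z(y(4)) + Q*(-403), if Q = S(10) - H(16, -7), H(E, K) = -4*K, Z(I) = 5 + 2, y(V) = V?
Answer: 8428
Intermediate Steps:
Z(I) = 7
S(U) = -3 + U
Q = -21 (Q = (-3 + 10) - (-4)*(-7) = 7 - 1*28 = 7 - 28 = -21)
-5*Z(y(4)) + Q*(-403) = -5*7 - 21*(-403) = -35 + 8463 = 8428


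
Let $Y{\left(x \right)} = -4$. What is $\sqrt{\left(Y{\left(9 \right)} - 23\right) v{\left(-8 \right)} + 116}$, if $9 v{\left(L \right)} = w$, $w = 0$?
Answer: $2 \sqrt{29} \approx 10.77$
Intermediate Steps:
$v{\left(L \right)} = 0$ ($v{\left(L \right)} = \frac{1}{9} \cdot 0 = 0$)
$\sqrt{\left(Y{\left(9 \right)} - 23\right) v{\left(-8 \right)} + 116} = \sqrt{\left(-4 - 23\right) 0 + 116} = \sqrt{\left(-27\right) 0 + 116} = \sqrt{0 + 116} = \sqrt{116} = 2 \sqrt{29}$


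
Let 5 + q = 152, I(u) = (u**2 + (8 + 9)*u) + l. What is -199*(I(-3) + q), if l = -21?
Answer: -16716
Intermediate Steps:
I(u) = -21 + u**2 + 17*u (I(u) = (u**2 + (8 + 9)*u) - 21 = (u**2 + 17*u) - 21 = -21 + u**2 + 17*u)
q = 147 (q = -5 + 152 = 147)
-199*(I(-3) + q) = -199*((-21 + (-3)**2 + 17*(-3)) + 147) = -199*((-21 + 9 - 51) + 147) = -199*(-63 + 147) = -199*84 = -16716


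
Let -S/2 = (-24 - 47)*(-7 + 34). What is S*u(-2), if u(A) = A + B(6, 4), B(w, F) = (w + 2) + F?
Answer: 38340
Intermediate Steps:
B(w, F) = 2 + F + w (B(w, F) = (2 + w) + F = 2 + F + w)
u(A) = 12 + A (u(A) = A + (2 + 4 + 6) = A + 12 = 12 + A)
S = 3834 (S = -2*(-24 - 47)*(-7 + 34) = -(-142)*27 = -2*(-1917) = 3834)
S*u(-2) = 3834*(12 - 2) = 3834*10 = 38340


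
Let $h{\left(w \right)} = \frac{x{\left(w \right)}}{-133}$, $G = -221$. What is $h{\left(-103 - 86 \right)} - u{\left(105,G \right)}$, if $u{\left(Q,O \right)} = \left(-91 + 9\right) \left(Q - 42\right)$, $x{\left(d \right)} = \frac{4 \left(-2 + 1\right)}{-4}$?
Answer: $\frac{687077}{133} \approx 5166.0$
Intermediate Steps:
$x{\left(d \right)} = 1$ ($x{\left(d \right)} = 4 \left(-1\right) \left(- \frac{1}{4}\right) = \left(-4\right) \left(- \frac{1}{4}\right) = 1$)
$h{\left(w \right)} = - \frac{1}{133}$ ($h{\left(w \right)} = 1 \frac{1}{-133} = 1 \left(- \frac{1}{133}\right) = - \frac{1}{133}$)
$u{\left(Q,O \right)} = 3444 - 82 Q$ ($u{\left(Q,O \right)} = - 82 \left(-42 + Q\right) = 3444 - 82 Q$)
$h{\left(-103 - 86 \right)} - u{\left(105,G \right)} = - \frac{1}{133} - \left(3444 - 8610\right) = - \frac{1}{133} - -5166 = - \frac{1}{133} + 5166 = \frac{687077}{133}$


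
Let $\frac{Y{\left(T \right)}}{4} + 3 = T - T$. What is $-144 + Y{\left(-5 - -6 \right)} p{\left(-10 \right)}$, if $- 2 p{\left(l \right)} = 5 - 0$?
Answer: $-114$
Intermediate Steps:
$Y{\left(T \right)} = -12$ ($Y{\left(T \right)} = -12 + 4 \left(T - T\right) = -12 + 4 \cdot 0 = -12 + 0 = -12$)
$p{\left(l \right)} = - \frac{5}{2}$ ($p{\left(l \right)} = - \frac{5 - 0}{2} = - \frac{5 + 0}{2} = \left(- \frac{1}{2}\right) 5 = - \frac{5}{2}$)
$-144 + Y{\left(-5 - -6 \right)} p{\left(-10 \right)} = -144 - -30 = -144 + 30 = -114$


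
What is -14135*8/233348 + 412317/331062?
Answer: 4898071363/6437721298 ≈ 0.76084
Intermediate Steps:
-14135*8/233348 + 412317/331062 = -113080*1/233348 + 412317*(1/331062) = -28270/58337 + 137439/110354 = 4898071363/6437721298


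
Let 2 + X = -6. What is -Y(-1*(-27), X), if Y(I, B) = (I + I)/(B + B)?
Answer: 27/8 ≈ 3.3750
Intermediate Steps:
X = -8 (X = -2 - 6 = -8)
Y(I, B) = I/B (Y(I, B) = (2*I)/((2*B)) = (2*I)*(1/(2*B)) = I/B)
-Y(-1*(-27), X) = -(-1*(-27))/(-8) = -27*(-1)/8 = -1*(-27/8) = 27/8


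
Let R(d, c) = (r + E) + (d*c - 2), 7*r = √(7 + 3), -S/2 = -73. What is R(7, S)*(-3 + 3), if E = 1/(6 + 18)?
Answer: 0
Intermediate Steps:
S = 146 (S = -2*(-73) = 146)
r = √10/7 (r = √(7 + 3)/7 = √10/7 ≈ 0.45175)
E = 1/24 ≈ 0.041667
R(d, c) = -47/24 + √10/7 + c*d (R(d, c) = (√10/7 + 1/24) + (d*c - 2) = (1/24 + √10/7) + (c*d - 2) = (1/24 + √10/7) + (-2 + c*d) = -47/24 + √10/7 + c*d)
R(7, S)*(-3 + 3) = (-47/24 + √10/7 + 146*7)*(-3 + 3) = (-47/24 + √10/7 + 1022)*0 = (24481/24 + √10/7)*0 = 0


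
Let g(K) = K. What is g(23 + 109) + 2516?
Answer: 2648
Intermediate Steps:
g(23 + 109) + 2516 = (23 + 109) + 2516 = 132 + 2516 = 2648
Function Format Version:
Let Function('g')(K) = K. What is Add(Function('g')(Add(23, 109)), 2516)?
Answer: 2648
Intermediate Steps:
Add(Function('g')(Add(23, 109)), 2516) = Add(Add(23, 109), 2516) = Add(132, 2516) = 2648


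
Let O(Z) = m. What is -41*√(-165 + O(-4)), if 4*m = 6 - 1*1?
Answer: -41*I*√655/2 ≈ -524.66*I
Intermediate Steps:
m = 5/4 (m = (6 - 1*1)/4 = (6 - 1)/4 = (¼)*5 = 5/4 ≈ 1.2500)
O(Z) = 5/4
-41*√(-165 + O(-4)) = -41*√(-165 + 5/4) = -41*I*√655/2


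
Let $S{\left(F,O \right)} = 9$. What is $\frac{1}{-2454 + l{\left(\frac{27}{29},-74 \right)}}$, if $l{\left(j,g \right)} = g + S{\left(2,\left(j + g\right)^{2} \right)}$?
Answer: $- \frac{1}{2519} \approx -0.00039698$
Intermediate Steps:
$l{\left(j,g \right)} = 9 + g$ ($l{\left(j,g \right)} = g + 9 = 9 + g$)
$\frac{1}{-2454 + l{\left(\frac{27}{29},-74 \right)}} = \frac{1}{-2454 + \left(9 - 74\right)} = \frac{1}{-2454 - 65} = \frac{1}{-2519} = - \frac{1}{2519}$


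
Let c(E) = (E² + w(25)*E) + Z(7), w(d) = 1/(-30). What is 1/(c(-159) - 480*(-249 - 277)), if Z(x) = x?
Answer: 10/2777733 ≈ 3.6001e-6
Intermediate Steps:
w(d) = -1/30
c(E) = 7 + E² - E/30 (c(E) = (E² - E/30) + 7 = 7 + E² - E/30)
1/(c(-159) - 480*(-249 - 277)) = 1/((7 + (-159)² - 1/30*(-159)) - 480*(-249 - 277)) = 1/((7 + 25281 + 53/10) - 480*(-526)) = 1/(252933/10 + 252480) = 1/(2777733/10) = 10/2777733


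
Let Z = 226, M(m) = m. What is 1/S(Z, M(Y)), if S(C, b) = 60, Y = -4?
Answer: 1/60 ≈ 0.016667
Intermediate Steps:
1/S(Z, M(Y)) = 1/60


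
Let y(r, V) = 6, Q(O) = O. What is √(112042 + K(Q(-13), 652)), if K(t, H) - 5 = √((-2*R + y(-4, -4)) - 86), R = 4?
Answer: √(112047 + 2*I*√22) ≈ 334.73 + 0.014*I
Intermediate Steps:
K(t, H) = 5 + 2*I*√22 (K(t, H) = 5 + √((-2*4 + 6) - 86) = 5 + √((-8 + 6) - 86) = 5 + √(-2 - 86) = 5 + √(-88) = 5 + 2*I*√22)
√(112042 + K(Q(-13), 652)) = √(112042 + (5 + 2*I*√22)) = √(112047 + 2*I*√22)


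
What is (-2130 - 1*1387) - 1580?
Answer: -5097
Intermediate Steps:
(-2130 - 1*1387) - 1580 = (-2130 - 1387) - 1580 = -3517 - 1580 = -5097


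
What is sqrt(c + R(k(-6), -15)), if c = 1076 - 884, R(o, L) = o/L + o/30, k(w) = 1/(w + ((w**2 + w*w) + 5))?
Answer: sqrt(871082670)/2130 ≈ 13.856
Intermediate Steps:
k(w) = 1/(5 + w + 2*w**2) (k(w) = 1/(w + ((w**2 + w**2) + 5)) = 1/(w + (2*w**2 + 5)) = 1/(w + (5 + 2*w**2)) = 1/(5 + w + 2*w**2))
R(o, L) = o/30 + o/L (R(o, L) = o/L + o*(1/30) = o/L + o/30 = o/30 + o/L)
c = 192
sqrt(c + R(k(-6), -15)) = sqrt(192 + (1/(30*(5 - 6 + 2*(-6)**2)) + 1/((5 - 6 + 2*(-6)**2)*(-15)))) = sqrt(192 + (1/(30*(5 - 6 + 2*36)) - 1/15/(5 - 6 + 2*36))) = sqrt(192 + (1/(30*(5 - 6 + 72)) - 1/15/(5 - 6 + 72))) = sqrt(192 + ((1/30)/71 - 1/15/71)) = sqrt(192 + ((1/30)*(1/71) + (1/71)*(-1/15))) = sqrt(192 + (1/2130 - 1/1065)) = sqrt(192 - 1/2130) = sqrt(408959/2130) = sqrt(871082670)/2130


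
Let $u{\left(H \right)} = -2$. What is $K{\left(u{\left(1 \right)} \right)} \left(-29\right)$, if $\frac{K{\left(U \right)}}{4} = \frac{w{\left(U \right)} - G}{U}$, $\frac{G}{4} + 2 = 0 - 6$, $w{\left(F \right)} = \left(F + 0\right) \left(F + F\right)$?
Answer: $2320$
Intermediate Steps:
$w{\left(F \right)} = 2 F^{2}$ ($w{\left(F \right)} = F 2 F = 2 F^{2}$)
$G = -32$ ($G = -8 + 4 \left(0 - 6\right) = -8 + 4 \left(-6\right) = -8 - 24 = -32$)
$K{\left(U \right)} = \frac{4 \left(32 + 2 U^{2}\right)}{U}$ ($K{\left(U \right)} = 4 \frac{2 U^{2} - -32}{U} = 4 \frac{2 U^{2} + 32}{U} = 4 \frac{32 + 2 U^{2}}{U} = \frac{4 \left(32 + 2 U^{2}\right)}{U}$)
$K{\left(u{\left(1 \right)} \right)} \left(-29\right) = \left(8 \left(-2\right) + \frac{128}{-2}\right) \left(-29\right) = \left(-16 + 128 \left(- \frac{1}{2}\right)\right) \left(-29\right) = \left(-16 - 64\right) \left(-29\right) = \left(-80\right) \left(-29\right) = 2320$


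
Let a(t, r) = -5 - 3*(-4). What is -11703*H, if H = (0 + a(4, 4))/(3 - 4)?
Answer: 81921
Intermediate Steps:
a(t, r) = 7 (a(t, r) = -5 + 12 = 7)
H = -7 (H = (0 + 7)/(3 - 4) = 7/(-1) = 7*(-1) = -7)
-11703*H = -11703*(-7) = 81921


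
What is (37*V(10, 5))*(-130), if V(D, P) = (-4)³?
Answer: 307840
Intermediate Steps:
V(D, P) = -64
(37*V(10, 5))*(-130) = (37*(-64))*(-130) = -2368*(-130) = 307840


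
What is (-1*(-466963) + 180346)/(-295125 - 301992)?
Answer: -647309/597117 ≈ -1.0841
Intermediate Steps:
(-1*(-466963) + 180346)/(-295125 - 301992) = (466963 + 180346)/(-597117) = 647309*(-1/597117) = -647309/597117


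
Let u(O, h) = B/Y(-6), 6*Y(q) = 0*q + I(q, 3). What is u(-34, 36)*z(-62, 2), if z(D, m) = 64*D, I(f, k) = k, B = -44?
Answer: 349184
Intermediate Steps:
Y(q) = ½ (Y(q) = (0*q + 3)/6 = (0 + 3)/6 = (⅙)*3 = ½)
u(O, h) = -88 (u(O, h) = -44/½ = -44*2 = -88)
u(-34, 36)*z(-62, 2) = -5632*(-62) = -88*(-3968) = 349184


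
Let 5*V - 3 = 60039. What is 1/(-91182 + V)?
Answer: -5/395868 ≈ -1.2630e-5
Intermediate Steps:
V = 60042/5 (V = 3/5 + (1/5)*60039 = 3/5 + 60039/5 = 60042/5 ≈ 12008.)
1/(-91182 + V) = 1/(-91182 + 60042/5) = 1/(-395868/5) = -5/395868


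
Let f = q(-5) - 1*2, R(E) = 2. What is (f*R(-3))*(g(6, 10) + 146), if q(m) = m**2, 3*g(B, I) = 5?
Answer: 20378/3 ≈ 6792.7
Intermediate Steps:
g(B, I) = 5/3 (g(B, I) = (1/3)*5 = 5/3)
f = 23 (f = (-5)**2 - 1*2 = 25 - 2 = 23)
(f*R(-3))*(g(6, 10) + 146) = (23*2)*(5/3 + 146) = 46*(443/3) = 20378/3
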